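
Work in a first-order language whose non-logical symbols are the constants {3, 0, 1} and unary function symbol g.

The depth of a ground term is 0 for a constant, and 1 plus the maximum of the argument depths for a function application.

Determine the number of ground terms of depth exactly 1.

3

Count level by level. With function symbols g/1, the terms of depth ≤ k are the 3 constants together with each function applied to depth-≤(k−1) tuples, so N_k = 3 + N_{k-1}.
N_0 = 3
N_1 = 3 + 3 = 6
Terms of depth exactly 1: N_1 − N_0 = 6 − 3 = 3.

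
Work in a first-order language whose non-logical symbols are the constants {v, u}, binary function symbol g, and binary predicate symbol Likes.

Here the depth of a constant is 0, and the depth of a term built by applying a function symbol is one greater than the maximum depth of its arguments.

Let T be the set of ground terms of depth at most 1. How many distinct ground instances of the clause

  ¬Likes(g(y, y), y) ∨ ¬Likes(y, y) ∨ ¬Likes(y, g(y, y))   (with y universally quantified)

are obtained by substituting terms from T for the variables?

Ground terms of depth ≤ 1:
  Write N_k for the number of ground terms of depth ≤ k. A term of depth ≤ k is either a constant or a function symbol applied to arguments of depth ≤ k−1, so N_k = 2 + N_{k-1}^2.
  N_0 = 2
  N_1 = 2 + 2^2 = 6
So there are 6 ground terms available for substitution.
There is 1 variable to instantiate (y),  occurring in at least one literal, so different choices give different ground instances.
Number of ground instances = 6.

6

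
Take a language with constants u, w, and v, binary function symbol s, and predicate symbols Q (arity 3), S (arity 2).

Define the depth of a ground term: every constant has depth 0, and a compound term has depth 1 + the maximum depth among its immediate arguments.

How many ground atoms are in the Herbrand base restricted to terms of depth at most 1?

1872

First count ground terms of depth ≤ 1.
If N_k denotes the number of depth-≤k ground terms, the 3 constants give N_0 = 3, and each function symbol of arity r contributes N_{k-1}^r new terms at level k: N_k = 3 + N_{k-1}^2.
N_0 = 3
N_1 = 3 + 3^2 = 12
So |H| = 12.
A ground atom is a predicate applied to a tuple of terms from H, so the count is the sum over predicates of |H|^arity:
  Q: 12^3 = 1728;  S: 12^2 = 144
Total ground atoms: 1728 + 144 = 1872.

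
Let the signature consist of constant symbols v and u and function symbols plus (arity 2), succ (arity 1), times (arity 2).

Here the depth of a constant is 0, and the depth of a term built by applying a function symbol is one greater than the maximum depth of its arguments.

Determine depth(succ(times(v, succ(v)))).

3

depth(succ(v)) = 1 + depth(v) = 1 + 0 = 1
depth(times(v, succ(v))) = 1 + max(0, 1) = 2
depth(succ(times(v, succ(v)))) = 1 + depth(times(v, succ(v))) = 1 + 2 = 3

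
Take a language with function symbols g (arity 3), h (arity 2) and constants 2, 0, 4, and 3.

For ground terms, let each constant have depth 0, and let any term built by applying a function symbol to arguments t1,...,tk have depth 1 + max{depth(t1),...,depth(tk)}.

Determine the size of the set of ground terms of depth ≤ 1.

84

Write N_k for the number of ground terms of depth ≤ k. A term of depth ≤ k is either a constant or a function symbol applied to arguments of depth ≤ k−1, so N_k = 4 + N_{k-1}^3 + N_{k-1}^2.
N_0 = 4
N_1 = 4 + 4^3 + 4^2 = 84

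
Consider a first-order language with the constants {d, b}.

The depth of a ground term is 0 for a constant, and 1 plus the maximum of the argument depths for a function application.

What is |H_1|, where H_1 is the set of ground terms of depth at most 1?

With no function symbols every ground term is a constant, so there are exactly 2 ground terms at every depth bound.
N_0 = 2
N_1 = 2

2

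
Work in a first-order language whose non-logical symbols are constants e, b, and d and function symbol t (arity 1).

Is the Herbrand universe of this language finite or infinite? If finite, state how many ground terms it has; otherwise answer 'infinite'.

The signature has at least one function symbol (t, arity 1) and at least one constant (e).
Iterating t gives infinitely many distinct ground terms: e, t(e), t(t(e)), ...
So the Herbrand universe is infinite.

infinite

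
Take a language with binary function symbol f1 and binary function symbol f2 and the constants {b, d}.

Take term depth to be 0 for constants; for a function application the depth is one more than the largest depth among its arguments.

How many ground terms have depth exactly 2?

Let N_k count ground terms of depth at most k. Each non-constant term of depth ≤ k is some function symbol applied to depth-≤(k−1) arguments, giving N_k = 2 + N_{k-1}^2 + N_{k-1}^2.
N_0 = 2
N_1 = 2 + 2^2 + 2^2 = 10
N_2 = 2 + 10^2 + 10^2 = 202
Terms of depth exactly 2: N_2 − N_1 = 202 − 10 = 192.

192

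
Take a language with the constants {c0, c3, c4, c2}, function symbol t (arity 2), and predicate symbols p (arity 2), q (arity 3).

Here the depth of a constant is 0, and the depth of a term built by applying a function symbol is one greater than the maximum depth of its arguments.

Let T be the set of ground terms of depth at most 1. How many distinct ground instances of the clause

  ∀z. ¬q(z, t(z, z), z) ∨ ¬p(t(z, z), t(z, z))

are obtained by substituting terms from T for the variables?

Ground terms of depth ≤ 1:
  Let N_k = |{terms of depth ≤ k}|. Then N_0 = 4 and N_k = 4 + N_{k-1}^2 for k ≥ 1 (one summand per function symbol, arity giving the exponent).
  N_0 = 4
  N_1 = 4 + 4^2 = 20
So there are 20 ground terms available for substitution.
There is 1 variable to instantiate (z),  occurring in at least one literal, so different choices give different ground instances.
Number of ground instances = 20.

20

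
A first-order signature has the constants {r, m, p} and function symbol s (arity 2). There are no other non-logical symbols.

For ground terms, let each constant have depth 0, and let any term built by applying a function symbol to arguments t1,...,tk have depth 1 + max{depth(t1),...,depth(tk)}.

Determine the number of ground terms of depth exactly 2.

135

Write N_k for the number of ground terms of depth ≤ k. A term of depth ≤ k is either a constant or a function symbol applied to arguments of depth ≤ k−1, so N_k = 3 + N_{k-1}^2.
N_0 = 3
N_1 = 3 + 3^2 = 12
N_2 = 3 + 12^2 = 147
Terms of depth exactly 2: N_2 − N_1 = 147 − 12 = 135.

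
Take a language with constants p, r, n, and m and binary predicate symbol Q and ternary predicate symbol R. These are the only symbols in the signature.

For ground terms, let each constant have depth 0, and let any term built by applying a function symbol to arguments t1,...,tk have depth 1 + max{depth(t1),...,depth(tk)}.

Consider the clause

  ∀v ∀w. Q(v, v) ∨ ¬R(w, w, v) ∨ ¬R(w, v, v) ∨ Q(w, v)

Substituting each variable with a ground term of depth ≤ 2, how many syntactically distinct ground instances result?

16

Ground terms of depth ≤ 2:
  With no function symbols every ground term is a constant, so there are exactly 4 ground terms at every depth bound.
  N_0 = 4
  N_1 = 4
  N_2 = 4
  Explicitly: p, r, n, m.
So there are 4 ground terms available for substitution.
The clause has 2 distinct variables (v, w), each appearing in the body. In the free term algebra distinct substitutions yield syntactically distinct ground instances.
Number of ground instances = 4^2 = 16.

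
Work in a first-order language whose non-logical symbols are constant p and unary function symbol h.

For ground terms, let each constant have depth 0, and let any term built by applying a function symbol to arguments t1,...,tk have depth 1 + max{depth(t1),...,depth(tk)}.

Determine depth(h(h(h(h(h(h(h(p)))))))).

7

depth(h(p)) = 1 + depth(p) = 1 + 0 = 1
depth(h(h(p))) = 1 + depth(h(p)) = 1 + 1 = 2
depth(h(h(h(p)))) = 1 + depth(h(h(p))) = 1 + 2 = 3
depth(h(h(h(h(p))))) = 1 + depth(h(h(h(p)))) = 1 + 3 = 4
depth(h(h(h(h(h(p)))))) = 1 + depth(h(h(h(h(p))))) = 1 + 4 = 5
depth(h(h(h(h(h(h(p))))))) = 1 + depth(h(h(h(h(h(p)))))) = 1 + 5 = 6
depth(h(h(h(h(h(h(h(p)))))))) = 1 + depth(h(h(h(h(h(h(p))))))) = 1 + 6 = 7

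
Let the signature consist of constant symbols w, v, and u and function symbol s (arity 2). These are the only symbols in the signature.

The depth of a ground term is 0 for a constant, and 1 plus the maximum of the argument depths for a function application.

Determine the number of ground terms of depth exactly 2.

135

Write N_k for the number of ground terms of depth ≤ k. A term of depth ≤ k is either a constant or a function symbol applied to arguments of depth ≤ k−1, so N_k = 3 + N_{k-1}^2.
N_0 = 3
N_1 = 3 + 3^2 = 12
N_2 = 3 + 12^2 = 147
Terms of depth exactly 2: N_2 − N_1 = 147 − 12 = 135.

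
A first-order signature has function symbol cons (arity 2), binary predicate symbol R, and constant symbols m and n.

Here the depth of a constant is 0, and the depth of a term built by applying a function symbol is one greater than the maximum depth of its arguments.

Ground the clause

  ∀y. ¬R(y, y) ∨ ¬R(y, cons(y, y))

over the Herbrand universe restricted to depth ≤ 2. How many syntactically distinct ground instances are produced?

Ground terms of depth ≤ 2:
  If N_k denotes the number of depth-≤k ground terms, the 2 constants give N_0 = 2, and each function symbol of arity r contributes N_{k-1}^r new terms at level k: N_k = 2 + N_{k-1}^2.
  N_0 = 2
  N_1 = 2 + 2^2 = 6
  N_2 = 2 + 6^2 = 38
So there are 38 ground terms available for substitution.
There is 1 variable to instantiate (y),  occurring in at least one literal, so different choices give different ground instances.
Number of ground instances = 38.

38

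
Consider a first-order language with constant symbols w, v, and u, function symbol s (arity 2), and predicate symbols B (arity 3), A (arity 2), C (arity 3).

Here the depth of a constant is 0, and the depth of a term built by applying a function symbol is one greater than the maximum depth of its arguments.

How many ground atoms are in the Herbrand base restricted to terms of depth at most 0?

First count ground terms of depth ≤ 0.
Let N_k count ground terms of depth at most k. Each non-constant term of depth ≤ k is some function symbol applied to depth-≤(k−1) arguments, giving N_k = 3 + N_{k-1}^2.
N_0 = 3
Explicitly: w, v, u.
So |H| = 3.
For each predicate symbol, the number of ground atoms is |H| raised to its arity; summing:
  B: 3^3 = 27;  A: 3^2 = 9;  C: 3^3 = 27
Total ground atoms: 27 + 9 + 27 = 63.

63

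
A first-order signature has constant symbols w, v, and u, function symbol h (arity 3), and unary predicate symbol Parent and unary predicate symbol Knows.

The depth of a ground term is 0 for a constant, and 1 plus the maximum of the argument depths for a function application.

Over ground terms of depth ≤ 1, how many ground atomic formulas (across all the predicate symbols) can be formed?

First count ground terms of depth ≤ 1.
Write N_k for the number of ground terms of depth ≤ k. A term of depth ≤ k is either a constant or a function symbol applied to arguments of depth ≤ k−1, so N_k = 3 + N_{k-1}^3.
N_0 = 3
N_1 = 3 + 3^3 = 30
So |H| = 30.
For each predicate symbol, the number of ground atoms is |H| raised to its arity; summing:
  Parent: 30;  Knows: 30
Total ground atoms: 30 + 30 = 60.

60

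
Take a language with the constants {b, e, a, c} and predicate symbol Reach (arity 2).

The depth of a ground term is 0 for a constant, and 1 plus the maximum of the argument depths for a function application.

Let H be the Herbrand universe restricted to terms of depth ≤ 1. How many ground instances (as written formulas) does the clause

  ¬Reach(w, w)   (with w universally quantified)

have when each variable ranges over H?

Ground terms of depth ≤ 1:
  With no function symbols every ground term is a constant, so there are exactly 4 ground terms at every depth bound.
  N_0 = 4
  N_1 = 4
  Explicitly: b, e, a, c.
So there are 4 ground terms available for substitution.
The body mentions the single quantified variable w; since ground terms form a free algebra, no two substitutions collapse to the same formula.
Number of ground instances = 4.

4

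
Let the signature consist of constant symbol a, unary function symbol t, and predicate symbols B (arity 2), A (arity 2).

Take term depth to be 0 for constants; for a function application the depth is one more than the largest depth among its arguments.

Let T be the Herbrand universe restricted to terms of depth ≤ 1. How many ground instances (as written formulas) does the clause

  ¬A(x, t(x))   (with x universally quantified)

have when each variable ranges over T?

2

Ground terms of depth ≤ 1:
  Let N_k count ground terms of depth at most k. Each non-constant term of depth ≤ k is some function symbol applied to depth-≤(k−1) arguments, giving N_k = 1 + N_{k-1}.
  N_0 = 1
  N_1 = 1 + 1 = 2
  Explicitly: a, t(a).
So there are 2 ground terms available for substitution.
There is 1 variable to instantiate (x),  occurring in at least one literal, so different choices give different ground instances.
Number of ground instances = 2.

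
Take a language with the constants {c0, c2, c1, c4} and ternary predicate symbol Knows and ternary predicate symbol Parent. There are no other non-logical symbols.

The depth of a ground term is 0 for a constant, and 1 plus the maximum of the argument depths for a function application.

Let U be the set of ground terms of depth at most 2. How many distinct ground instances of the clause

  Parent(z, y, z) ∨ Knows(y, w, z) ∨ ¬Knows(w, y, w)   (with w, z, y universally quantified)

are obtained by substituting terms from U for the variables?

Ground terms of depth ≤ 2:
  With no function symbols every ground term is a constant, so there are exactly 4 ground terms at every depth bound.
  N_0 = 4
  N_1 = 4
  N_2 = 4
So there are 4 ground terms available for substitution.
Each of w, z, y ranges independently over the available ground terms, and distinct assignments produce distinct instances.
Number of ground instances = 4^3 = 64.

64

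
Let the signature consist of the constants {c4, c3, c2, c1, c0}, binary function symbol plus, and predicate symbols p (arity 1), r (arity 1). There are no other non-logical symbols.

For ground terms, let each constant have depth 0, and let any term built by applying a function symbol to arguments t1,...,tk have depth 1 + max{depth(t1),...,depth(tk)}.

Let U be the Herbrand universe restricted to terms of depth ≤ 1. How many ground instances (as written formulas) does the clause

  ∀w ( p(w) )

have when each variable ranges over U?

Ground terms of depth ≤ 1:
  Let N_k count ground terms of depth at most k. Each non-constant term of depth ≤ k is some function symbol applied to depth-≤(k−1) arguments, giving N_k = 5 + N_{k-1}^2.
  N_0 = 5
  N_1 = 5 + 5^2 = 30
So there are 30 ground terms available for substitution.
The body mentions the single quantified variable w; since ground terms form a free algebra, no two substitutions collapse to the same formula.
Number of ground instances = 30.

30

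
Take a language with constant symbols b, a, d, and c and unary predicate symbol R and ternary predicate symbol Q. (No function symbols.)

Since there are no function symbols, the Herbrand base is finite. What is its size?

With no function symbols, the Herbrand universe is just the 4 constants.
Ground atoms per predicate: R: 4, Q: 4^3 = 64.
Herbrand base size = 4 + 64 = 68.

68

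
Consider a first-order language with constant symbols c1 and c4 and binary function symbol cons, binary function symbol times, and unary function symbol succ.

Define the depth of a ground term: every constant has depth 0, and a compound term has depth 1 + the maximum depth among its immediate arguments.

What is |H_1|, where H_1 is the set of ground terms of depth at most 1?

12

If N_k denotes the number of depth-≤k ground terms, the 2 constants give N_0 = 2, and each function symbol of arity r contributes N_{k-1}^r new terms at level k: N_k = 2 + N_{k-1}^2 + N_{k-1}^2 + N_{k-1}.
N_0 = 2
N_1 = 2 + 2^2 + 2^2 + 2 = 12
Explicitly: c1, c4, cons(c1, c1), cons(c1, c4), cons(c4, c1), cons(c4, c4), times(c1, c1), times(c1, c4), times(c4, c1), times(c4, c4), succ(c1), succ(c4).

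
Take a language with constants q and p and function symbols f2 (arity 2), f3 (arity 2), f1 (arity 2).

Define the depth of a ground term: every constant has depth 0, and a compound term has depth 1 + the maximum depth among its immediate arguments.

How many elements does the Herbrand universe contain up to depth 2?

590

Count level by level. With function symbols f2/2, f3/2, f1/2, the terms of depth ≤ k are the 2 constants together with each function applied to depth-≤(k−1) tuples, so N_k = 2 + N_{k-1}^2 + N_{k-1}^2 + N_{k-1}^2.
N_0 = 2
N_1 = 2 + 2^2 + 2^2 + 2^2 = 14
N_2 = 2 + 14^2 + 14^2 + 14^2 = 590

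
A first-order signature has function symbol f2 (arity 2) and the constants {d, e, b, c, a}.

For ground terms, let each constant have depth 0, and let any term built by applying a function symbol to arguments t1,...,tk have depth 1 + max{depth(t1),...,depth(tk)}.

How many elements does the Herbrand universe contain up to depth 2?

If N_k denotes the number of depth-≤k ground terms, the 5 constants give N_0 = 5, and each function symbol of arity r contributes N_{k-1}^r new terms at level k: N_k = 5 + N_{k-1}^2.
N_0 = 5
N_1 = 5 + 5^2 = 30
N_2 = 5 + 30^2 = 905

905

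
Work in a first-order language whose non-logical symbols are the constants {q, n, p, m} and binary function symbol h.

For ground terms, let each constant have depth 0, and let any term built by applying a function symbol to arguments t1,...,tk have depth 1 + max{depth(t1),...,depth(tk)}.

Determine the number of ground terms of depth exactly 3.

If N_k denotes the number of depth-≤k ground terms, the 4 constants give N_0 = 4, and each function symbol of arity r contributes N_{k-1}^r new terms at level k: N_k = 4 + N_{k-1}^2.
N_0 = 4
N_1 = 4 + 4^2 = 20
N_2 = 4 + 20^2 = 404
N_3 = 4 + 404^2 = 163220
Terms of depth exactly 3: N_3 − N_2 = 163220 − 404 = 162816.

162816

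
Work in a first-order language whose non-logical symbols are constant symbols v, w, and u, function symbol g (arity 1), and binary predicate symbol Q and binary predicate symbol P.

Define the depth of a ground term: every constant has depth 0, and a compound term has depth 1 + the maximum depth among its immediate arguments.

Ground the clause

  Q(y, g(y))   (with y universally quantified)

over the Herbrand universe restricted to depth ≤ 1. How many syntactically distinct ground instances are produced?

6

Ground terms of depth ≤ 1:
  If N_k denotes the number of depth-≤k ground terms, the 3 constants give N_0 = 3, and each function symbol of arity r contributes N_{k-1}^r new terms at level k: N_k = 3 + N_{k-1}.
  N_0 = 3
  N_1 = 3 + 3 = 6
So there are 6 ground terms available for substitution.
The variable y ranges independently over the available ground terms, and distinct assignments produce distinct instances.
Number of ground instances = 6.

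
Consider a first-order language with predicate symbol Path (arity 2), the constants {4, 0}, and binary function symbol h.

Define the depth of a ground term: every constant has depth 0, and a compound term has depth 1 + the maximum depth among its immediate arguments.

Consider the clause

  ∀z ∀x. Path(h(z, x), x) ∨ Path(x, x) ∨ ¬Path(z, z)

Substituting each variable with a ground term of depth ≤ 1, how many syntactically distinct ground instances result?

Ground terms of depth ≤ 1:
  Let N_k = |{terms of depth ≤ k}|. Then N_0 = 2 and N_k = 2 + N_{k-1}^2 for k ≥ 1 (one summand per function symbol, arity giving the exponent).
  N_0 = 2
  N_1 = 2 + 2^2 = 6
So there are 6 ground terms available for substitution.
Each of z, x ranges independently over the available ground terms, and distinct assignments produce distinct instances.
Number of ground instances = 6^2 = 36.

36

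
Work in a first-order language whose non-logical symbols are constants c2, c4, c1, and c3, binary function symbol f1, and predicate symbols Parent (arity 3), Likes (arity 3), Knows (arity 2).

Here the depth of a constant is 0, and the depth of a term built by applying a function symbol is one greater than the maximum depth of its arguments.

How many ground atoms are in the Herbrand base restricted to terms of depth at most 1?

16400

First count ground terms of depth ≤ 1.
If N_k denotes the number of depth-≤k ground terms, the 4 constants give N_0 = 4, and each function symbol of arity r contributes N_{k-1}^r new terms at level k: N_k = 4 + N_{k-1}^2.
N_0 = 4
N_1 = 4 + 4^2 = 20
So |H| = 20.
A ground atom is a predicate applied to a tuple of terms from H, so the count is the sum over predicates of |H|^arity:
  Parent: 20^3 = 8000;  Likes: 20^3 = 8000;  Knows: 20^2 = 400
Total ground atoms: 8000 + 8000 + 400 = 16400.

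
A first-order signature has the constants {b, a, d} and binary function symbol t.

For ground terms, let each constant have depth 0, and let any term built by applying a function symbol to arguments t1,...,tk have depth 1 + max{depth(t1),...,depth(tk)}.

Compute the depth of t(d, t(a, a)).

depth(t(a, a)) = 1 + max(0, 0) = 1
depth(t(d, t(a, a))) = 1 + max(0, 1) = 2

2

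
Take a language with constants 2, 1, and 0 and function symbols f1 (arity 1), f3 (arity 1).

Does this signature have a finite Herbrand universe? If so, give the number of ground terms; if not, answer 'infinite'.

The signature has at least one function symbol (f1, arity 1) and at least one constant (2).
Iterating f1 gives infinitely many distinct ground terms: 2, f1(2), f1(f1(2)), ...
So the Herbrand universe is infinite.

infinite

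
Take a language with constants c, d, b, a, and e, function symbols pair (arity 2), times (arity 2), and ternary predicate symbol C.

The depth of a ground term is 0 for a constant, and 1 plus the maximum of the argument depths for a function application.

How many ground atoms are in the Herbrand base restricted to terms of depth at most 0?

125

First count ground terms of depth ≤ 0.
Let N_k count ground terms of depth at most k. Each non-constant term of depth ≤ k is some function symbol applied to depth-≤(k−1) arguments, giving N_k = 5 + N_{k-1}^2 + N_{k-1}^2.
N_0 = 5
Explicitly: c, d, b, a, e.
So |H| = 5.
A ground atom is a predicate applied to a tuple of terms from H, so the count is the sum over predicates of |H|^arity:
  C: 5^3 = 125
Total ground atoms: 125.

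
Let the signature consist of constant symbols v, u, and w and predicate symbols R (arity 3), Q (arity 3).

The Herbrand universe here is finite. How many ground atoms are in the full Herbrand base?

With no function symbols, the Herbrand universe is just the 3 constants.
Ground atoms per predicate: R: 3^3 = 27, Q: 3^3 = 27.
Herbrand base size = 27 + 27 = 54.

54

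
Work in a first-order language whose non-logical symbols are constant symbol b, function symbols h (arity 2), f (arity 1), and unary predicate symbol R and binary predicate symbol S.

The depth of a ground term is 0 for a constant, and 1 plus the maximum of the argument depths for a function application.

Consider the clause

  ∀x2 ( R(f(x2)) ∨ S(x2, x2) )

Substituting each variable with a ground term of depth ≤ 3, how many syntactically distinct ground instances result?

Ground terms of depth ≤ 3:
  Write N_k for the number of ground terms of depth ≤ k. A term of depth ≤ k is either a constant or a function symbol applied to arguments of depth ≤ k−1, so N_k = 1 + N_{k-1}^2 + N_{k-1}.
  N_0 = 1
  N_1 = 1 + 1^2 + 1 = 3
  N_2 = 1 + 3^2 + 3 = 13
  N_3 = 1 + 13^2 + 13 = 183
So there are 183 ground terms available for substitution.
The variable x2 ranges independently over the available ground terms, and distinct assignments produce distinct instances.
Number of ground instances = 183.

183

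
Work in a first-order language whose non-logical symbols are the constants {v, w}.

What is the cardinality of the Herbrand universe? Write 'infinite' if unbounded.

2

There are no function symbols, so every ground term is one of the 2 constants.
The Herbrand universe is {v, w}, which is finite with 2 elements.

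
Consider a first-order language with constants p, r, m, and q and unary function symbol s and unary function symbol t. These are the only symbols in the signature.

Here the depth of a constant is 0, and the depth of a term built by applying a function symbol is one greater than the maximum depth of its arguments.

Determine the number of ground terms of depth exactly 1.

8

Let N_k = |{terms of depth ≤ k}|. Then N_0 = 4 and N_k = 4 + N_{k-1} + N_{k-1} for k ≥ 1 (one summand per function symbol, arity giving the exponent).
N_0 = 4
N_1 = 4 + 4 + 4 = 12
Terms of depth exactly 1: N_1 − N_0 = 12 − 4 = 8.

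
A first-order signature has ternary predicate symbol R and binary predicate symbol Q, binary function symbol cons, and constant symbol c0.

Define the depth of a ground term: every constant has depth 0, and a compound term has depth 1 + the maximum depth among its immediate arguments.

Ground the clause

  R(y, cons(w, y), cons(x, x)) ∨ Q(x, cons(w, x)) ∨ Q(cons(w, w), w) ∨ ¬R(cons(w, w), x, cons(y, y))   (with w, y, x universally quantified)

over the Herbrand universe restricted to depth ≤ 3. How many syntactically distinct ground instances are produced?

Ground terms of depth ≤ 3:
  Write N_k for the number of ground terms of depth ≤ k. A term of depth ≤ k is either a constant or a function symbol applied to arguments of depth ≤ k−1, so N_k = 1 + N_{k-1}^2.
  N_0 = 1
  N_1 = 1 + 1^2 = 2
  N_2 = 1 + 2^2 = 5
  N_3 = 1 + 5^2 = 26
So there are 26 ground terms available for substitution.
There are 3 variables to instantiate (w, y, x), each occurring in at least one literal, so different choices give different ground instances.
Number of ground instances = 26^3 = 17576.

17576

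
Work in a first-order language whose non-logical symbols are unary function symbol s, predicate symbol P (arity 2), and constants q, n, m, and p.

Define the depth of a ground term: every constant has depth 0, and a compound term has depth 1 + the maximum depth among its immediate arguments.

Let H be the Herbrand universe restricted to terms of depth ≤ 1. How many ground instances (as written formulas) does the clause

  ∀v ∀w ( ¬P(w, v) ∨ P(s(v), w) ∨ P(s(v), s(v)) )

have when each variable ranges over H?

Ground terms of depth ≤ 1:
  Count level by level. With function symbols s/1, the terms of depth ≤ k are the 4 constants together with each function applied to depth-≤(k−1) tuples, so N_k = 4 + N_{k-1}.
  N_0 = 4
  N_1 = 4 + 4 = 8
  Explicitly: q, n, m, p, s(q), s(n), s(m), s(p).
So there are 8 ground terms available for substitution.
The body mentions every one of the 2 quantified variables; since ground terms form a free algebra, no two substitutions collapse to the same formula.
Number of ground instances = 8^2 = 64.

64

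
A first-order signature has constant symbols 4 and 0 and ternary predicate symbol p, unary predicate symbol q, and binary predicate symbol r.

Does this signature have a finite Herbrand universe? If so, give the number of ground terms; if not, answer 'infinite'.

There are no function symbols, so every ground term is one of the 2 constants.
The Herbrand universe is {4, 0}, which is finite with 2 elements.

2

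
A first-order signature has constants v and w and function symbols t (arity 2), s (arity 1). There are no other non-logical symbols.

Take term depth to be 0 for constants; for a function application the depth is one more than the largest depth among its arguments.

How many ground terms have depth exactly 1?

Count level by level. With function symbols t/2, s/1, the terms of depth ≤ k are the 2 constants together with each function applied to depth-≤(k−1) tuples, so N_k = 2 + N_{k-1}^2 + N_{k-1}.
N_0 = 2
N_1 = 2 + 2^2 + 2 = 8
Terms of depth exactly 1: N_1 − N_0 = 8 − 2 = 6.

6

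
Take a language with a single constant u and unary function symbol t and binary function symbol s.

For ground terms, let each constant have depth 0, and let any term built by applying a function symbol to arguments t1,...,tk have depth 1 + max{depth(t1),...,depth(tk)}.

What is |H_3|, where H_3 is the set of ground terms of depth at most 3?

Count level by level. With function symbols t/1, s/2, the terms of depth ≤ k are the 1 constant together with each function applied to depth-≤(k−1) tuples, so N_k = 1 + N_{k-1} + N_{k-1}^2.
N_0 = 1
N_1 = 1 + 1 + 1^2 = 3
N_2 = 1 + 3 + 3^2 = 13
N_3 = 1 + 13 + 13^2 = 183

183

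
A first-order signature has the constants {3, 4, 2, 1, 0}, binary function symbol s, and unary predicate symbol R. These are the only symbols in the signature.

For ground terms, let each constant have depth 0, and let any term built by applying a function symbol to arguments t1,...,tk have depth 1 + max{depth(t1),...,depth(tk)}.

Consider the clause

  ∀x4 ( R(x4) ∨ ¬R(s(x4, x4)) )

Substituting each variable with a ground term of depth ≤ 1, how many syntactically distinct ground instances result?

30

Ground terms of depth ≤ 1:
  Write N_k for the number of ground terms of depth ≤ k. A term of depth ≤ k is either a constant or a function symbol applied to arguments of depth ≤ k−1, so N_k = 5 + N_{k-1}^2.
  N_0 = 5
  N_1 = 5 + 5^2 = 30
So there are 30 ground terms available for substitution.
The body mentions the single quantified variable x4; since ground terms form a free algebra, no two substitutions collapse to the same formula.
Number of ground instances = 30.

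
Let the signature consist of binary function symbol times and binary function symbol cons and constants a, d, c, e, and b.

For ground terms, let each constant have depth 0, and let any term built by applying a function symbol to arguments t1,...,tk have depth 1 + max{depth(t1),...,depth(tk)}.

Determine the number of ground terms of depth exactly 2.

If N_k denotes the number of depth-≤k ground terms, the 5 constants give N_0 = 5, and each function symbol of arity r contributes N_{k-1}^r new terms at level k: N_k = 5 + N_{k-1}^2 + N_{k-1}^2.
N_0 = 5
N_1 = 5 + 5^2 + 5^2 = 55
N_2 = 5 + 55^2 + 55^2 = 6055
Terms of depth exactly 2: N_2 − N_1 = 6055 − 55 = 6000.

6000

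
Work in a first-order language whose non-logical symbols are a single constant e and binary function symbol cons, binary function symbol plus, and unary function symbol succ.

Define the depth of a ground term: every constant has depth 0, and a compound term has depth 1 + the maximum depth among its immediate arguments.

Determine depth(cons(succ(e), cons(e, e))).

depth(succ(e)) = 1 + depth(e) = 1 + 0 = 1
depth(cons(e, e)) = 1 + max(0, 0) = 1
depth(cons(succ(e), cons(e, e))) = 1 + max(1, 1) = 2

2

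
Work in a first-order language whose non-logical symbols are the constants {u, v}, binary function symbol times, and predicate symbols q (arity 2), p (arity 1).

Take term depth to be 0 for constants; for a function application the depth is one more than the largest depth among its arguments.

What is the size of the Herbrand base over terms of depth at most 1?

First count ground terms of depth ≤ 1.
If N_k denotes the number of depth-≤k ground terms, the 2 constants give N_0 = 2, and each function symbol of arity r contributes N_{k-1}^r new terms at level k: N_k = 2 + N_{k-1}^2.
N_0 = 2
N_1 = 2 + 2^2 = 6
Explicitly: u, v, times(u, u), times(u, v), times(v, u), times(v, v).
So |H| = 6.
For each predicate symbol, the number of ground atoms is |H| raised to its arity; summing:
  q: 6^2 = 36;  p: 6
Total ground atoms: 36 + 6 = 42.

42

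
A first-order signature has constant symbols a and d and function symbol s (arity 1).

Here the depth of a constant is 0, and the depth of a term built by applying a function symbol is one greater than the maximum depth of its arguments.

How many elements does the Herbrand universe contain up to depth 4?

10

Count level by level. With function symbols s/1, the terms of depth ≤ k are the 2 constants together with each function applied to depth-≤(k−1) tuples, so N_k = 2 + N_{k-1}.
N_0 = 2
N_1 = 2 + 2 = 4
N_2 = 2 + 4 = 6
N_3 = 2 + 6 = 8
N_4 = 2 + 8 = 10
Explicitly: a, d, s(a), s(d), s(s(a)), s(s(d)), s(s(s(a))), s(s(s(d))), s(s(s(s(a)))), s(s(s(s(d)))).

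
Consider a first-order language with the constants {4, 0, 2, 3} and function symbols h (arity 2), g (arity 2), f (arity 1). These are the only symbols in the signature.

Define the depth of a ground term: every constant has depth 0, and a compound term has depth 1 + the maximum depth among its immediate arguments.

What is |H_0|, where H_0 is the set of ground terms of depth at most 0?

Count level by level. With function symbols h/2, g/2, f/1, the terms of depth ≤ k are the 4 constants together with each function applied to depth-≤(k−1) tuples, so N_k = 4 + N_{k-1}^2 + N_{k-1}^2 + N_{k-1}.
N_0 = 4
Explicitly: 4, 0, 2, 3.

4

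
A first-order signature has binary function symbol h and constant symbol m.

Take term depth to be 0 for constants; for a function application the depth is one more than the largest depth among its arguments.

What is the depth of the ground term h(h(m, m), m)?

2

depth(h(m, m)) = 1 + max(0, 0) = 1
depth(h(h(m, m), m)) = 1 + max(1, 0) = 2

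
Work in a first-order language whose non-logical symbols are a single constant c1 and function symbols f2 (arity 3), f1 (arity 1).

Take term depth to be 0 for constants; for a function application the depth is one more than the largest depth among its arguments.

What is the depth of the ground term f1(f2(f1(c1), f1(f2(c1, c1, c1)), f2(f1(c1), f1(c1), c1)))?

depth(f1(c1)) = 1 + depth(c1) = 1 + 0 = 1
depth(f2(c1, c1, c1)) = 1 + max(0, 0, 0) = 1
depth(f1(f2(c1, c1, c1))) = 1 + depth(f2(c1, c1, c1)) = 1 + 1 = 2
depth(f2(f1(c1), f1(c1), c1)) = 1 + max(1, 1, 0) = 2
depth(f2(f1(c1), f1(f2(c1, c1, c1)), f2(f1(c1), f1(c1), c1))) = 1 + max(1, 2, 2) = 3
depth(f1(f2(f1(c1), f1(f2(c1, c1, c1)), f2(f1(c1), f1(c1), c1)))) = 1 + depth(f2(f1(c1), f1(f2(c1, c1, c1)), f2(f1(c1), f1(c1), c1))) = 1 + 3 = 4

4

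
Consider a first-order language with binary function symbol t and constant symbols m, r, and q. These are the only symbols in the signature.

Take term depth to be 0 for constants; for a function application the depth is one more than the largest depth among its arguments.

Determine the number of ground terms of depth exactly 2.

Write N_k for the number of ground terms of depth ≤ k. A term of depth ≤ k is either a constant or a function symbol applied to arguments of depth ≤ k−1, so N_k = 3 + N_{k-1}^2.
N_0 = 3
N_1 = 3 + 3^2 = 12
N_2 = 3 + 12^2 = 147
Terms of depth exactly 2: N_2 − N_1 = 147 − 12 = 135.

135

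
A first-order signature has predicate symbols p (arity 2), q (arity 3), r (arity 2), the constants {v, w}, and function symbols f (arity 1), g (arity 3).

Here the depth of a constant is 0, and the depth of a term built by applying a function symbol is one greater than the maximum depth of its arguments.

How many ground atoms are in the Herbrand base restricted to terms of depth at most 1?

2016

First count ground terms of depth ≤ 1.
Let N_k count ground terms of depth at most k. Each non-constant term of depth ≤ k is some function symbol applied to depth-≤(k−1) arguments, giving N_k = 2 + N_{k-1} + N_{k-1}^3.
N_0 = 2
N_1 = 2 + 2 + 2^3 = 12
So |H| = 12.
For each predicate symbol, the number of ground atoms is |H| raised to its arity; summing:
  p: 12^2 = 144;  q: 12^3 = 1728;  r: 12^2 = 144
Total ground atoms: 144 + 1728 + 144 = 2016.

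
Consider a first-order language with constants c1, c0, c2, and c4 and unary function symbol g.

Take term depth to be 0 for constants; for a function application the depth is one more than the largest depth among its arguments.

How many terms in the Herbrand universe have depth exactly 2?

Write N_k for the number of ground terms of depth ≤ k. A term of depth ≤ k is either a constant or a function symbol applied to arguments of depth ≤ k−1, so N_k = 4 + N_{k-1}.
N_0 = 4
N_1 = 4 + 4 = 8
N_2 = 4 + 8 = 12
Terms of depth exactly 2: N_2 − N_1 = 12 − 8 = 4.

4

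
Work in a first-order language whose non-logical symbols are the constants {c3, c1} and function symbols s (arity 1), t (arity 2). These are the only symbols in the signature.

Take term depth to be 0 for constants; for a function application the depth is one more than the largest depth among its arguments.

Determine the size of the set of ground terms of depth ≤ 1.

If N_k denotes the number of depth-≤k ground terms, the 2 constants give N_0 = 2, and each function symbol of arity r contributes N_{k-1}^r new terms at level k: N_k = 2 + N_{k-1} + N_{k-1}^2.
N_0 = 2
N_1 = 2 + 2 + 2^2 = 8
Explicitly: c3, c1, s(c3), s(c1), t(c3, c3), t(c3, c1), t(c1, c3), t(c1, c1).

8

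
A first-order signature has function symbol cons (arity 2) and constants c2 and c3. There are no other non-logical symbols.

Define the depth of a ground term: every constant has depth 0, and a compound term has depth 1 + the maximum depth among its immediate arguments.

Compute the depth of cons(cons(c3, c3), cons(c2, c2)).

depth(cons(c3, c3)) = 1 + max(0, 0) = 1
depth(cons(c2, c2)) = 1 + max(0, 0) = 1
depth(cons(cons(c3, c3), cons(c2, c2))) = 1 + max(1, 1) = 2

2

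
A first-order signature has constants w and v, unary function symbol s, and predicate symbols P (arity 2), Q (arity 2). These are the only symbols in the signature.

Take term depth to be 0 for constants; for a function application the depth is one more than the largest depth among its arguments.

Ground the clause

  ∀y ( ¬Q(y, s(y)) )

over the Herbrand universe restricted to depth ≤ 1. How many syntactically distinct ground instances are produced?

4

Ground terms of depth ≤ 1:
  Write N_k for the number of ground terms of depth ≤ k. A term of depth ≤ k is either a constant or a function symbol applied to arguments of depth ≤ k−1, so N_k = 2 + N_{k-1}.
  N_0 = 2
  N_1 = 2 + 2 = 4
  Explicitly: w, v, s(w), s(v).
So there are 4 ground terms available for substitution.
There is 1 variable to instantiate (y),  occurring in at least one literal, so different choices give different ground instances.
Number of ground instances = 4.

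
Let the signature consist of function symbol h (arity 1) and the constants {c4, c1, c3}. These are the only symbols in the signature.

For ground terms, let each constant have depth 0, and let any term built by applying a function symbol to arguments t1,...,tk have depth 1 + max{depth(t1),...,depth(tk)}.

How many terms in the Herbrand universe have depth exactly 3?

Let N_k count ground terms of depth at most k. Each non-constant term of depth ≤ k is some function symbol applied to depth-≤(k−1) arguments, giving N_k = 3 + N_{k-1}.
N_0 = 3
N_1 = 3 + 3 = 6
N_2 = 3 + 6 = 9
N_3 = 3 + 9 = 12
Terms of depth exactly 3: N_3 − N_2 = 12 − 9 = 3.

3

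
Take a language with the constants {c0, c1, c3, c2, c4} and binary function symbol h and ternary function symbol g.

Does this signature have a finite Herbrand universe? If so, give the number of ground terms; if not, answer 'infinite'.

The signature has at least one function symbol (h, arity 2) and at least one constant (c0).
Iterating h gives infinitely many distinct ground terms: c0, h(c0, c0), h(h(c0, c0), h(c0, c0)), ...
So the Herbrand universe is infinite.

infinite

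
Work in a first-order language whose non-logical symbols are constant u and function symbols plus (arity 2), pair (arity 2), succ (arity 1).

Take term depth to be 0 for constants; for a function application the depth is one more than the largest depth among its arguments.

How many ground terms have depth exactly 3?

Count level by level. With function symbols plus/2, pair/2, succ/1, the terms of depth ≤ k are the 1 constant together with each function applied to depth-≤(k−1) tuples, so N_k = 1 + N_{k-1}^2 + N_{k-1}^2 + N_{k-1}.
N_0 = 1
N_1 = 1 + 1^2 + 1^2 + 1 = 4
N_2 = 1 + 4^2 + 4^2 + 4 = 37
N_3 = 1 + 37^2 + 37^2 + 37 = 2776
Terms of depth exactly 3: N_3 − N_2 = 2776 − 37 = 2739.

2739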